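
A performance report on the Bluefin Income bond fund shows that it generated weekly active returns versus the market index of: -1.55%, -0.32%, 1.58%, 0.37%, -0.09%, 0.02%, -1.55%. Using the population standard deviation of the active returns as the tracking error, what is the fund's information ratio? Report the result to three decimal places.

Mean return r̄ = -1.540 / 7 = -0.2200%
Population σ = √[Σ(r − r̄)² / 7] = √[7.2104 / 7] = √1.0301 = 1.0149%
IR = r̄ / tracking error = -0.2200 / 1.0149 = -0.2168

-0.217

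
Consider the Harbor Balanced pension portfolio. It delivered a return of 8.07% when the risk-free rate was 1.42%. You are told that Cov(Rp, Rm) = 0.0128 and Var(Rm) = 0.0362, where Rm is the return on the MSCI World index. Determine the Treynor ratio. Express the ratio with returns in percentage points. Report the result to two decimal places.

β = Cov / Var = 0.0128 / 0.0362 = 0.3536
Treynor = (Rp − Rf) / β = (8.07% − 1.42%) / 0.3536 = 6.65 / 0.3536 = 18.8066

18.81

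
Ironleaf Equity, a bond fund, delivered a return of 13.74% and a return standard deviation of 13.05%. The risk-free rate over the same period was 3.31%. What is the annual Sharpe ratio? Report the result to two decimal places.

0.80

Sharpe = (Rp − Rf) / σp = (13.74% − 3.31%) / 13.05% = 10.43% / 13.05% = 0.7992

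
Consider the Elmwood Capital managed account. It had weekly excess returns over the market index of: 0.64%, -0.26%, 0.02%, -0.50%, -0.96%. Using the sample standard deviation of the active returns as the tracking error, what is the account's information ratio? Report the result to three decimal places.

-0.355

μ = (0.64 − 0.26 + 0.02 − 0.5 − 0.96) / 5 = -1.060 / 5 = -0.2120%
Sample σ = √[Σ(r − μ)² / 4] = √[1.4245 / 4] = √0.3561 = 0.5967%
IR = μ / tracking error = -0.2120 / 0.5967 = -0.3553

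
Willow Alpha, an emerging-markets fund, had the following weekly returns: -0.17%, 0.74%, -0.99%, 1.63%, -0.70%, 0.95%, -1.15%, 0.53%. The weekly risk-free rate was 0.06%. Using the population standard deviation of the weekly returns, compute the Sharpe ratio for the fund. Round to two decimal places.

μ = (-0.17 + 0.74 − 0.99 + 1.63 − 0.7 + 0.95 − 1.15 + 0.53) / 8 = 0.1050%
Population std dev = √[7.1212 / 8] = 0.9435%
Sharpe = (μ − rf) / σ = (0.1050 − 0.06) / 0.9435 = 0.0450 / 0.9435 = 0.0477

0.05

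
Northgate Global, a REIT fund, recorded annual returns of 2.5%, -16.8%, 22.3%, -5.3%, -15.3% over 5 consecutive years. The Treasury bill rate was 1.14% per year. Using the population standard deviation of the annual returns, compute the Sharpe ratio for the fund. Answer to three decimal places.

μ = (2.5 − 16.8 + 22.3 − 5.3 − 15.3) / 5 = -2.5200%
Σ(r − μ)² = 1016.2080; population σ = √(1016.2080/5) = 14.2563%
Sharpe = (μ − rf) / σ = (-2.5200 − 1.14) / 14.2563 = -3.6600 / 14.2563 = -0.2567

-0.257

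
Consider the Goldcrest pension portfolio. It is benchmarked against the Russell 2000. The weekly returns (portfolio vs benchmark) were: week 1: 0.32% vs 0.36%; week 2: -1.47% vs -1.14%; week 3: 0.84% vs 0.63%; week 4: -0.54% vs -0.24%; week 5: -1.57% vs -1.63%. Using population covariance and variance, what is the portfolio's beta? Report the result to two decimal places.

1.08

r̄p = -0.4840%,  r̄m = -0.4040%
Cov = Σ(rp − r̄p)(rm − r̄m) / 5 = 0.8062
Var(rm) = Σ(rm − r̄m)² / 5 = 0.7449
β = Cov / Var = 0.8062 / 0.7449 = 1.0823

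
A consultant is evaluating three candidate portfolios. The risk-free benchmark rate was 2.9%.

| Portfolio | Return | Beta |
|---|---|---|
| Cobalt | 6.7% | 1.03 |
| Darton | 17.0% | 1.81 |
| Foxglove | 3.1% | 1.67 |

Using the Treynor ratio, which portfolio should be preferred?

Cobalt: Treynor = (6.7% − 2.9%) / 1.03 = 3.689
Darton: Treynor = (17.0% − 2.9%) / 1.81 = 7.790
Foxglove: Treynor = (3.1% − 2.9%) / 1.67 = 0.120
Highest: Darton (7.790).

Darton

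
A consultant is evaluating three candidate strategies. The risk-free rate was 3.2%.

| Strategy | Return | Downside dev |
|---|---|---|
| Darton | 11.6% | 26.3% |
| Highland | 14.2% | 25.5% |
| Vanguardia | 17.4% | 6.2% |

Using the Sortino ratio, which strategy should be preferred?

Darton: Sortino ratio = (11.6% − 3.2%) / 26.3% = 0.319
Highland: Sortino ratio = (14.2% − 3.2%) / 25.5% = 0.431
Vanguardia: Sortino ratio = (17.4% − 3.2%) / 6.2% = 2.290
Highest: Vanguardia (2.290).

Vanguardia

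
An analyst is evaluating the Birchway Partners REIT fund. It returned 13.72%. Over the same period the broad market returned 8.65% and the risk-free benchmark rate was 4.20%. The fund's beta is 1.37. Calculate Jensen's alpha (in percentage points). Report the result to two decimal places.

CAPM expected return = Rf + β(Rm − Rf) = 4.20% + 1.37 × (8.65% − 4.20%) = 4.2 + 1.37 × 4.45 = 10.2965%
Jensen's α = Rp − E[R] = 13.72% − 10.2965% = 3.4235

3.42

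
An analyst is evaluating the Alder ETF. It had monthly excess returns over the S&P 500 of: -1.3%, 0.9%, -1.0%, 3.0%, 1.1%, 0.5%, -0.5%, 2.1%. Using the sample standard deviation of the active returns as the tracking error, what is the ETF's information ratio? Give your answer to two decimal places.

Mean return r̄ = 4.80 / 8 = 0.6000%
Σ(r − r̄)² = 15.7400; sample σ = √(15.7400/7) = 1.4995%
IR = r̄ / tracking error = 0.6000 / 1.4995 = 0.4001

0.40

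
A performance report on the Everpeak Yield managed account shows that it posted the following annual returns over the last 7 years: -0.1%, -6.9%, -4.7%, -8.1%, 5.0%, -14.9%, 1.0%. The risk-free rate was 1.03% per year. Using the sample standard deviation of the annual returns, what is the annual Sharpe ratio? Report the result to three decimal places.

Mean return r̄ = -28.70 / 7 = -4.1000%
Σ(r − r̄)² = (-0.1 − (-4.1000))² + (-6.9 − (-4.1000))² + … = 265.6600
sample σ = √(265.6600 / 6) = √44.2767 = 6.6541%
Sharpe = (r̄ − rf) / σ = (-4.1000 − 1.03) / 6.6541 = -5.1300 / 6.6541 = -0.7710

-0.771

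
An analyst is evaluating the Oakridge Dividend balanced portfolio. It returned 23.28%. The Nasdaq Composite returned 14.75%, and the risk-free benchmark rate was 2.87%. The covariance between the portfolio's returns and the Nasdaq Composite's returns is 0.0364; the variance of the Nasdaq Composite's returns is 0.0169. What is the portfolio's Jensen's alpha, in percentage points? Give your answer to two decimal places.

β = Cov / Var = 0.0364 / 0.0169 = 2.1538
E[R] = Rf + β(Rm − Rf) = 2.87% + 2.1538 × (14.75% − 2.87%) = 28.4571%
α = Rp − E[R] = 23.28% − 28.4571% = -5.1771

-5.18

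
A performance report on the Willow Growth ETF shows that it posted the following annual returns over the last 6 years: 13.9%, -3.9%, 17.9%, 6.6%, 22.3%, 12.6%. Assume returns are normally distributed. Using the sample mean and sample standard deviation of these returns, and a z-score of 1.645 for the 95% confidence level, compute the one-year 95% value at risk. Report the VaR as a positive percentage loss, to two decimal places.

3.61

r̄ = (13.9 − 3.9 + 17.9 + 6.6 + 22.3 + 12.6) / 6 = 11.5667%
Sample std dev = √[425.7133 / 5] = 9.2273%
VaR = −(r̄ − z·σ) = −(11.5667 − 1.645 × 9.2273) = −(-3.6122) = 3.6122%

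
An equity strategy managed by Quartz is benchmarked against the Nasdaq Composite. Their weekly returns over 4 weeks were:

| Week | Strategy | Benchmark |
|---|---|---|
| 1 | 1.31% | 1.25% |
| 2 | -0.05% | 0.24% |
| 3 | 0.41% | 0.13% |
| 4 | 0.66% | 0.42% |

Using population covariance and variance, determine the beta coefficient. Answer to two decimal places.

0.99

r̄p = 0.5825%,  r̄m = 0.5100%
Cov = Σ(rp − r̄p)(rm − r̄m) / 4 = 0.1919
Var(rm) = Σ(rm − r̄m)² / 4 = 0.1933
β = Cov / Var = 0.1919 / 0.1933 = 0.9928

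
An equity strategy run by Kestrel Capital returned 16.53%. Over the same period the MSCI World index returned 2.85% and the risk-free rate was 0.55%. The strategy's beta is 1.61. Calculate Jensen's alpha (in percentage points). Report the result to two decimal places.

CAPM expected return = Rf + β(Rm − Rf) = 0.55% + 1.61 × (2.85% − 0.55%) = 0.55 + 1.61 × 2.30 = 4.2530%
Jensen's α = Rp − E[R] = 16.53% − 4.2530% = 12.2770

12.28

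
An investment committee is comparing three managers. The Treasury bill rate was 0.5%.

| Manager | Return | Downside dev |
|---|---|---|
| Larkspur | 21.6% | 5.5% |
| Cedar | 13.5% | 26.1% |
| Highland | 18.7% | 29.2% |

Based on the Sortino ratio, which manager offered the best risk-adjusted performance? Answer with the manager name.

Larkspur

Larkspur: Sortino ratio = (21.6% − 0.5%) / 5.5% = 3.836
Cedar: Sortino ratio = (13.5% − 0.5%) / 26.1% = 0.498
Highland: Sortino ratio = (18.7% − 0.5%) / 29.2% = 0.623
Highest: Larkspur (3.836).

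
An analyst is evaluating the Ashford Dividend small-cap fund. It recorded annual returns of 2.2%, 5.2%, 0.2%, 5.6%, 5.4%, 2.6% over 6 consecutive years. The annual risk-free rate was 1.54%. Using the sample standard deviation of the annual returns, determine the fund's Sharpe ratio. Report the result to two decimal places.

Mean return r̄ = 21.20 / 6 = 3.5333%
Σ(r − r̄)² = (2.2 − 3.5333)² + (5.2 − 3.5333)² + (0.2 − 3.5333)² + … = 24.2933
σ = √[24.2933 / 5] = 2.2042%
Sharpe = (r̄ − rf) / σ = (3.5333 − 1.54) / 2.2042 = 1.9933 / 2.2042 = 0.9043

0.90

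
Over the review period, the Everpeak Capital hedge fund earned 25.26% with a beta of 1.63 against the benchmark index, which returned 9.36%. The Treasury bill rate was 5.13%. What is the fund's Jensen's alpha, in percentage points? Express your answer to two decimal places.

13.24

CAPM expected return = Rf + β(Rm − Rf) = 5.13% + 1.63 × (9.36% − 5.13%) = 5.13 + 1.63 × 4.23 = 12.0249%
Jensen's α = Rp − E[R] = 25.26% − 12.0249% = 13.2351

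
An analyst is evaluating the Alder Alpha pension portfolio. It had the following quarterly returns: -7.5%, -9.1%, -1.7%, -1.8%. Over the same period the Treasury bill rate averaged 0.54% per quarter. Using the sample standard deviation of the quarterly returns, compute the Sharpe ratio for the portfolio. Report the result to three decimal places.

-1.450

r̄ = (-7.5 − 9.1 − 1.7 − 1.8) / 4 = -5.0250%
Sample std dev = √[44.1875 / 3] = 3.8379%
Sharpe = (r̄ − rf) / σ = (-5.0250 − 0.54) / 3.8379 = -5.5650 / 3.8379 = -1.4500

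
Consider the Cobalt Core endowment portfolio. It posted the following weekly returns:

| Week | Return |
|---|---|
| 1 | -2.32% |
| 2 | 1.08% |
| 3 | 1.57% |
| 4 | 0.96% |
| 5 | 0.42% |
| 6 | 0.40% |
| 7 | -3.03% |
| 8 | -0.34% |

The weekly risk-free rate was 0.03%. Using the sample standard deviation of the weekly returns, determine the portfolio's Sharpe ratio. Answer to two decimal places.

Mean return r̄ = -1.260 / 8 = -0.1575%
Σ(r − r̄)² = 19.3698; sample σ = √(19.3698/7) = 1.6635%
Sharpe = (r̄ − rf) / σ = (-0.1575 − 0.03) / 1.6635 = -0.1875 / 1.6635 = -0.1127

-0.11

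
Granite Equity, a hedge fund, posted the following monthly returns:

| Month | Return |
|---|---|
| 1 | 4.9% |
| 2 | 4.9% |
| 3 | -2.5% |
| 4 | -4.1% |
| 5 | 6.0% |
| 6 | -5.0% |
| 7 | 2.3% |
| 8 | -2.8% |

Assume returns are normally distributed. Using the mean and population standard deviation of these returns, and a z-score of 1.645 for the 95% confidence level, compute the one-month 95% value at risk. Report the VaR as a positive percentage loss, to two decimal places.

6.50

r̄ = (4.9 + 4.9 − 2.5 − 4.1 + 6 − 5 + 2.3 − 2.8) / 8 = 0.4625%
Σ(r − r̄)² = (4.9 − 0.4625)² + (4.9 − 0.4625)² + … = 143.4988
σ = √[143.4988 / 8] = 4.2353%
VaR = −(r̄ − z·σ) = −(0.4625 − 1.645 × 4.2353) = −(-6.5046) = 6.5046%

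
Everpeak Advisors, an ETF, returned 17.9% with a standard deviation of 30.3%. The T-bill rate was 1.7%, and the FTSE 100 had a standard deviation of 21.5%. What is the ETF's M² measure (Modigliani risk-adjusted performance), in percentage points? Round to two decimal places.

13.20

Sharpe = (Rp − Rf) / σp = (17.9% − 1.7%) / 30.3% = 0.5347
M² = Rf + Sharpe × σm = 1.7% + 0.5347 × 21.5% = 13.1961%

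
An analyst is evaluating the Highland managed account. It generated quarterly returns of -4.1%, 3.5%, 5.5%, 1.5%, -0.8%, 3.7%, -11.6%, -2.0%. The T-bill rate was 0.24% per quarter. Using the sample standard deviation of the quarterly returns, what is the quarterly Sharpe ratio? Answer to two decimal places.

-0.14

Mean return r̄ = -4.30 / 8 = -0.5375%
Σ(r − r̄)² = 212.1388; sample σ = √(212.1388/7) = 5.5050%
Sharpe = (r̄ − rf) / σ = (-0.5375 − 0.24) / 5.5050 = -0.7775 / 5.5050 = -0.1412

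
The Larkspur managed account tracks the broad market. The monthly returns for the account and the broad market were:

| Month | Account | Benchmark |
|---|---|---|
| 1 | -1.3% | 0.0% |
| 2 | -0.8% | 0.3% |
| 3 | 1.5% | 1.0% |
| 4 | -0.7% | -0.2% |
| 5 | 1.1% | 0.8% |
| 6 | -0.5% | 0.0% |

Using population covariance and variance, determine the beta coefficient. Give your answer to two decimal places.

r̄p = -0.1167%,  r̄m = 0.3167%
Cov = Σ(rp − r̄p)(rm − r̄m) / 6 = 0.4169
Var(rm) = Σ(rm − r̄m)² / 6 = 0.1947
β = Cov / Var = 0.4169 / 0.1947 = 2.1412

2.14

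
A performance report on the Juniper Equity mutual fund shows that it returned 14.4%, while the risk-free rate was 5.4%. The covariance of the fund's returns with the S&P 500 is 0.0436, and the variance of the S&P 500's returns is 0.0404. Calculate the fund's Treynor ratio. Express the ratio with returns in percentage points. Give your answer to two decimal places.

8.34

β = Cov / Var = 0.0436 / 0.0404 = 1.0792
Treynor = (Rp − Rf) / β = (14.4% − 5.4%) / 1.0792 = 9.00 / 1.0792 = 8.3395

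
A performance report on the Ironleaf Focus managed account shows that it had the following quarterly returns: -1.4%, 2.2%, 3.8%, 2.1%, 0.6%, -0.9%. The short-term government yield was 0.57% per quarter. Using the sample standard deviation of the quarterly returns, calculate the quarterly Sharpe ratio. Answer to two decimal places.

0.25

μ = (-1.4 + 2.2 + 3.8 + 2.1 + 0.6 − 0.9) / 6 = 1.0667%
Σ(r − μ)² = (-1.4 − 1.0667)² + (2.2 − 1.0667)² + (3.8 − 1.0667)² + … = 19.9933
sample σ = √(19.9933 / 5) = √3.9987 = 1.9997%
Sharpe = (μ − rf) / σ = (1.0667 − 0.57) / 1.9997 = 0.4967 / 1.9997 = 0.2484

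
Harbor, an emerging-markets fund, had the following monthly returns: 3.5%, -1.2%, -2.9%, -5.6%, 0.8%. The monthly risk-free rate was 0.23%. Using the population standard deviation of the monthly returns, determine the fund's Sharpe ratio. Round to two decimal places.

r̄ = (3.5 − 1.2 − 2.9 − 5.6 + 0.8) / 5 = -5.40 / 5 = -1.0800%
Population std dev = √[48.2680 / 5] = 3.1070%
Sharpe = (r̄ − rf) / σ = (-1.0800 − 0.23) / 3.1070 = -1.3100 / 3.1070 = -0.4216

-0.42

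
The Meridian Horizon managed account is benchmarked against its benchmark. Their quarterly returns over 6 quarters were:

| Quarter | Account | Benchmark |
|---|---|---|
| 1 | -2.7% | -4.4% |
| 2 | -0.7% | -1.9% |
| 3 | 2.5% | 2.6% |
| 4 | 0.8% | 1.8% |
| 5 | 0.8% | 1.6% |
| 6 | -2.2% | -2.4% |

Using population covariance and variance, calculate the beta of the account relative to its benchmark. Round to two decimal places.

0.67

r̄p = -0.2500%,  r̄m = -0.4500%
Cov = Σ(rp − r̄p)(rm − r̄m) / 6 = 4.5058
Var(rm) = Σ(rm − r̄m)² / 6 = 6.6792
β = Cov / Var = 4.5058 / 6.6792 = 0.6746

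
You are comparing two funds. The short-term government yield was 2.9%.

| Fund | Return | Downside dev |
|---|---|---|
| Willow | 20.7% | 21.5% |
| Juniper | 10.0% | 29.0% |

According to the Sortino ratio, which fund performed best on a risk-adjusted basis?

Willow

Willow: Sortino ratio = (20.7% − 2.9%) / 21.5% = 0.828
Juniper: Sortino ratio = (10.0% − 2.9%) / 29.0% = 0.245
Highest: Willow (0.828).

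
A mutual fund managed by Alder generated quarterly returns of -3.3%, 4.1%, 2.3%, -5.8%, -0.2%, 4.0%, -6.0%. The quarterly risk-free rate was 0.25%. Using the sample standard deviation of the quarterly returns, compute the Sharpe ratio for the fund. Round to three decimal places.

-0.217

r̄ = (-3.3 + 4.1 + 2.3 − 5.8 − 0.2 + 4 − 6) / 7 = -0.7000%
Sample σ = √[Σ(r − r̄)² / 6] = √[115.2400 / 6] = √19.2067 = 4.3825%
Sharpe = (r̄ − rf) / σ = (-0.7000 − 0.25) / 4.3825 = -0.9500 / 4.3825 = -0.2168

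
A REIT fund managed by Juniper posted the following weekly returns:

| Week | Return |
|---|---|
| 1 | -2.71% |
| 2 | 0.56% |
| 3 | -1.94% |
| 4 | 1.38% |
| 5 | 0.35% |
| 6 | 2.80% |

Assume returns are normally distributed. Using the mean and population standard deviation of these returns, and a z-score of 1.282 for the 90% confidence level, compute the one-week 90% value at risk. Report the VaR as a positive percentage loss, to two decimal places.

Mean return r̄ = 0.440 / 6 = 0.0733%
Σ(r − r̄)² = 21.2559; population σ = √(21.2559/6) = 1.8822%
VaR = −(r̄ − z·σ) = −(0.0733 − 1.282 × 1.8822) = −(-2.3397) = 2.3397%

2.34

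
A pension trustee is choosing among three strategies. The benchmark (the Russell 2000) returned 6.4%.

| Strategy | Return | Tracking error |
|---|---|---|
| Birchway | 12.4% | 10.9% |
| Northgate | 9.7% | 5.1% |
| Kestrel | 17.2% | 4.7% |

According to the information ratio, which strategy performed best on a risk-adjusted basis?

Kestrel

Birchway: IR = (12.4% − 6.4%) / 10.9% = 0.550
Northgate: IR = (9.7% − 6.4%) / 5.1% = 0.647
Kestrel: IR = (17.2% − 6.4%) / 4.7% = 2.298
Highest: Kestrel (2.298).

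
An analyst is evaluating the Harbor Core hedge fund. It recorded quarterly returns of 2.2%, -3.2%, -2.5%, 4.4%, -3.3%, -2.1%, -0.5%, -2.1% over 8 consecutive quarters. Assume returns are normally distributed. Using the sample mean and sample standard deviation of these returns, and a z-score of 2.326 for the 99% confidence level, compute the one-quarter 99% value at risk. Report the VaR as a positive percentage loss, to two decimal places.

Mean return r̄ = -7.10 / 8 = -0.8875%
Sample σ = √[Σ(r − r̄)² / 7] = √[54.3488 / 7] = √7.7641 = 2.7864%
VaR = −(r̄ − z·σ) = −(-0.8875 − 2.326 × 2.7864) = −(-7.3687) = 7.3687%

7.37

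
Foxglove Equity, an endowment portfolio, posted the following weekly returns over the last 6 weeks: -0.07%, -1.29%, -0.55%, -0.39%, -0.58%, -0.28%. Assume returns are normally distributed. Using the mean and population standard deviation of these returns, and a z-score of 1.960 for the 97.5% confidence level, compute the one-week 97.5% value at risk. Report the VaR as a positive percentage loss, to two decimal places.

1.27

μ = (-0.07 − 1.29 − 0.55 − 0.39 − 0.58 − 0.28) / 6 = -0.5267%
Σ(r − μ)² = (-0.07 − (-0.5267))² + (-1.29 − (-0.5267))² + … = 0.8741
σ = √[0.8741 / 6] = 0.3817%
VaR = −(μ − z·σ) = −(-0.5267 − 1.960 × 0.3817) = −(-1.2748) = 1.2748%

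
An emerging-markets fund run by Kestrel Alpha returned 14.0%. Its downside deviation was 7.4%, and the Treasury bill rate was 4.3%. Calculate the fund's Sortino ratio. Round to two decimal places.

1.31

Sortino = (Rp − Rf) / σd = (14.0% − 4.3%) / 7.4% = 9.70% / 7.4% = 1.3108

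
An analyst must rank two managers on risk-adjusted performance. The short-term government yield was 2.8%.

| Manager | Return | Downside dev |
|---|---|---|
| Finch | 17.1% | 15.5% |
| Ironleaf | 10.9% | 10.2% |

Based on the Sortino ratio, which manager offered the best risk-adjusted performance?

Finch

Finch: Sortino ratio = (17.1% − 2.8%) / 15.5% = 0.923
Ironleaf: Sortino ratio = (10.9% − 2.8%) / 10.2% = 0.794
Highest: Finch (0.923).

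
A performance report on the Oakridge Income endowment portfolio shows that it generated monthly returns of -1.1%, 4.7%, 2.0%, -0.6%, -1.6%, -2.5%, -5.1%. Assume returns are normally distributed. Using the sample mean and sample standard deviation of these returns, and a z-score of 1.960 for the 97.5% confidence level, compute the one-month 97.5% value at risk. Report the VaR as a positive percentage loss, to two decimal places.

r̄ = (-1.1 + 4.7 + 2 − 0.6 − 1.6 − 2.5 − 5.1) / 7 = -4.20 / 7 = -0.6000%
Σ(r − r̄)² = 59.9600; sample σ = √(59.9600/6) = 3.1612%
VaR = −(r̄ − z·σ) = −(-0.6000 − 1.960 × 3.1612) = −(-6.7960) = 6.7960%

6.80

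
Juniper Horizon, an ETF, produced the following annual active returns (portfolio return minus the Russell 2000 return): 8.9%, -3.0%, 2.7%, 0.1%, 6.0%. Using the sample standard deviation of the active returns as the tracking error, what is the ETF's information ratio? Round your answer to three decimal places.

0.626

Mean return r̄ = 14.70 / 5 = 2.9400%
Σ(r − r̄)² = 88.2920; sample σ = √(88.2920/4) = 4.6982%
IR = r̄ / tracking error = 2.9400 / 4.6982 = 0.6258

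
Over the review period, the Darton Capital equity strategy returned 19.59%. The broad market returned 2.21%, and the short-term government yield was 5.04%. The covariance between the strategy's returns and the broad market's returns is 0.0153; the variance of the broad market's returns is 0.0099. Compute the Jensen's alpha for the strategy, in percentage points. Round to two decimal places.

18.92

β = Cov / Var = 0.0153 / 0.0099 = 1.5455
E[R] = Rf + β(Rm − Rf) = 5.04% + 1.5455 × (2.21% − 5.04%) = 0.6662%
α = Rp − E[R] = 19.59% − 0.6662% = 18.9238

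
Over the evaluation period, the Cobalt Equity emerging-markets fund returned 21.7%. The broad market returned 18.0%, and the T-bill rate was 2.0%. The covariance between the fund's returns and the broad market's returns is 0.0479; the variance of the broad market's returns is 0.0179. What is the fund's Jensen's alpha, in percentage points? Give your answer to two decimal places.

-23.12

β = Cov / Var = 0.0479 / 0.0179 = 2.6760
E[R] = Rf + β(Rm − Rf) = 2.0% + 2.6760 × (18.0% − 2.0%) = 44.8160%
α = Rp − E[R] = 21.7% − 44.8160% = -23.1160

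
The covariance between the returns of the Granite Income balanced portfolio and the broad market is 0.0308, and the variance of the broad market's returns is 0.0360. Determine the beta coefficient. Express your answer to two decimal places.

0.86

β = Cov(Rp, Rm) / Var(Rm) = 0.0308 / 0.0360 = 0.8556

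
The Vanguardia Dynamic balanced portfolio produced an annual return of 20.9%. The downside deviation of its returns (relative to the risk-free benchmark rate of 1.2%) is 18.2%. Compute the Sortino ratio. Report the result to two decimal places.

1.08

Sortino = (Rp − Rf) / σd = (20.9% − 1.2%) / 18.2% = 19.70% / 18.2% = 1.0824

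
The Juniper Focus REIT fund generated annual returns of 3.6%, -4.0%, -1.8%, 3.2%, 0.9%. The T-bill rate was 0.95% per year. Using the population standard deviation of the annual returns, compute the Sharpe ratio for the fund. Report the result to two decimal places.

Mean return r̄ = 1.90 / 5 = 0.3800%
Population σ = √[Σ(r − r̄)² / 5] = √[42.5280 / 5] = √8.5056 = 2.9164%
Sharpe = (r̄ − rf) / σ = (0.3800 − 0.95) / 2.9164 = -0.5700 / 2.9164 = -0.1954

-0.20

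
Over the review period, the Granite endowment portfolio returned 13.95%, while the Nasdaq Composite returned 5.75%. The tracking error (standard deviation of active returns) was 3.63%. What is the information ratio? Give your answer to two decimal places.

IR = (Rp − Rb) / TE = (13.95% − 5.75%) / 3.63% = 8.20% / 3.63% = 2.2590

2.26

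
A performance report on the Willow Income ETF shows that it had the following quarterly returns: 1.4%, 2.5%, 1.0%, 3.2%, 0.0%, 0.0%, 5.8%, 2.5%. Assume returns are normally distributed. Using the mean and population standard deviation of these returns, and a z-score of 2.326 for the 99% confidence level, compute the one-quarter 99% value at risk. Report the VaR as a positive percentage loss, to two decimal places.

r̄ = (1.4 + 2.5 + 1 + 3.2 + 0 + 0 + 5.8 + 2.5) / 8 = 16.40 / 8 = 2.0500%
Population std dev = √[25.7200 / 8] = 1.7930%
VaR = −(r̄ − z·σ) = −(2.0500 − 2.326 × 1.7930) = −(-2.1205) = 2.1205%

2.12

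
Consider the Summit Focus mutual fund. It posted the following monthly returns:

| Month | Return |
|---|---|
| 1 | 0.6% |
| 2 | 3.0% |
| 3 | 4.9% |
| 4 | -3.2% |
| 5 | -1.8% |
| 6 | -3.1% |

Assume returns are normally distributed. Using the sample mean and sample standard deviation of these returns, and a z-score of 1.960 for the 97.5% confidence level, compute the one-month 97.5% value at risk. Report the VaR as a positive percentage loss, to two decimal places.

6.52

Mean return μ = 0.40 / 6 = 0.0667%
Sample σ = √[Σ(r − μ)² / 5] = √[56.4333 / 5] = √11.2867 = 3.3596%
VaR = −(μ − z·σ) = −(0.0667 − 1.960 × 3.3596) = −(-6.5181) = 6.5181%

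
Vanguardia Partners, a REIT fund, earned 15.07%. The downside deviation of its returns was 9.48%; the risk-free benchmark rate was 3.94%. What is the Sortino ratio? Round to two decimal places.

1.17

Sortino = (Rp − Rf) / σd = (15.07% − 3.94%) / 9.48% = 11.13% / 9.48% = 1.1741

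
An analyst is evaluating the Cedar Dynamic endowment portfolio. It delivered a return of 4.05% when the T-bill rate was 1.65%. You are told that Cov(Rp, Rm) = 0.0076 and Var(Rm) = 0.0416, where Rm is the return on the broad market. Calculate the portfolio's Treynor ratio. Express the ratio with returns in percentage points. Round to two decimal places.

13.14

β = Cov / Var = 0.0076 / 0.0416 = 0.1827
Treynor = (Rp − Rf) / β = (4.05% − 1.65%) / 0.1827 = 2.40 / 0.1827 = 13.1363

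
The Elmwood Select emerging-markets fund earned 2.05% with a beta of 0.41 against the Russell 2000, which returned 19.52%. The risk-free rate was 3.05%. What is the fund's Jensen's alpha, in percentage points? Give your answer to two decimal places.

CAPM expected return = Rf + β(Rm − Rf) = 3.05% + 0.41 × (19.52% − 3.05%) = 3.05 + 0.41 × 16.47 = 9.8027%
Jensen's α = Rp − E[R] = 2.05% − 9.8027% = -7.7527

-7.75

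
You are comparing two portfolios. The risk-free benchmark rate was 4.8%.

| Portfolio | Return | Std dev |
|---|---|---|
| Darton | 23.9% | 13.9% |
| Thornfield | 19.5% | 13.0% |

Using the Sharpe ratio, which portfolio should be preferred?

Darton

Darton: Sharpe ratio = (23.9% − 4.8%) / 13.9% = 1.374
Thornfield: Sharpe ratio = (19.5% − 4.8%) / 13.0% = 1.131
Highest: Darton (1.374).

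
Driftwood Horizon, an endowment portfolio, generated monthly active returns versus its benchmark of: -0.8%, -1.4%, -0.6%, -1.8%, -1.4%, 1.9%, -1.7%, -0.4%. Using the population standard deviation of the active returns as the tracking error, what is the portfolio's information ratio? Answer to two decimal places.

Mean return r̄ = -6.20 / 8 = -0.7750%
Σ(r − r̄)² = 10.0150; population σ = √(10.0150/8) = 1.1189%
IR = r̄ / tracking error = -0.7750 / 1.1189 = -0.6926

-0.69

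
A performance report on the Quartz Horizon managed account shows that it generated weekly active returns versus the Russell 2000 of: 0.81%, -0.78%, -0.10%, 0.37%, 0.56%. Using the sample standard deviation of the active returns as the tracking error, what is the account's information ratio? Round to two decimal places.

μ = (0.81 − 0.78 − 0.1 + 0.37 + 0.56) / 5 = 0.860 / 5 = 0.1720%
Σ(r − μ)² = (0.81 − 0.1720)² + (-0.78 − 0.1720)² + … = 1.5771
σ = √[1.5771 / 4] = 0.6279%
IR = μ / tracking error = 0.1720 / 0.6279 = 0.2739

0.27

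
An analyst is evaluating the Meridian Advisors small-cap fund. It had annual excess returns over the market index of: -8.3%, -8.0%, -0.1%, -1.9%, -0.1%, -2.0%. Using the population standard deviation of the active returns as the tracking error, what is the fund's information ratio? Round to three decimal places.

r̄ = (-8.3 − 8 − 0.1 − 1.9 − 0.1 − 2) / 6 = -20.40 / 6 = -3.4000%
Σ(r − r̄)² = (-8.3 − (-3.4000))² + (-8 − (-3.4000))² + (-0.1 − (-3.4000))² + … = 71.1600
σ = √[71.1600 / 6] = 3.4438%
IR = r̄ / tracking error = -3.4000 / 3.4438 = -0.9873

-0.987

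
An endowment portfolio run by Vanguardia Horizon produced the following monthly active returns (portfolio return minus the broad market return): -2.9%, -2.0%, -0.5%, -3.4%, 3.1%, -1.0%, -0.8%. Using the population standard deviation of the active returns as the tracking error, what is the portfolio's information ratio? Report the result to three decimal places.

-0.541

r̄ = (-2.9 − 2 − 0.5 − 3.4 + 3.1 − 1 − 0.8) / 7 = -7.50 / 7 = -1.0714%
Σ(r − r̄)² = (-2.9 − (-1.0714))² + (-2 − (-1.0714))² + … = 27.4343
population σ = √(27.4343 / 7) = √3.9192 = 1.9797%
IR = r̄ / tracking error = -1.0714 / 1.9797 = -0.5412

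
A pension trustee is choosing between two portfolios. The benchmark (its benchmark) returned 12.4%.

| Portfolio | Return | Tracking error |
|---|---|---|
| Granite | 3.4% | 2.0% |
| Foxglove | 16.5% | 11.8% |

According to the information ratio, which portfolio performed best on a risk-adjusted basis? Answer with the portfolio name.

Foxglove

Granite: IR = (3.4% − 12.4%) / 2.0% = -4.500
Foxglove: IR = (16.5% − 12.4%) / 11.8% = 0.347
Highest: Foxglove (0.347).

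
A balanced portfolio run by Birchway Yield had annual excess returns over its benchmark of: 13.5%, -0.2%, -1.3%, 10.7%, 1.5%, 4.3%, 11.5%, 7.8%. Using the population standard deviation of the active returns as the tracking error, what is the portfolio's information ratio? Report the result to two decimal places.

1.12

μ = (13.5 − 0.2 − 1.3 + 10.7 + 1.5 + 4.3 + 11.5 + 7.8) / 8 = 5.9750%
Σ(r − μ)² = (13.5 − 5.9750)² + (-0.2 − 5.9750)² + … = 226.6950
σ = √[226.6950 / 8] = 5.3232%
IR = μ / tracking error = 5.9750 / 5.3232 = 1.1224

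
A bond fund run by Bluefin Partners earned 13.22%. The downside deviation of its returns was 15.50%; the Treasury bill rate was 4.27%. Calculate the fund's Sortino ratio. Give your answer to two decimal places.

Sortino = (Rp − Rf) / σd = (13.22% − 4.27%) / 15.50% = 8.95% / 15.50% = 0.5774

0.58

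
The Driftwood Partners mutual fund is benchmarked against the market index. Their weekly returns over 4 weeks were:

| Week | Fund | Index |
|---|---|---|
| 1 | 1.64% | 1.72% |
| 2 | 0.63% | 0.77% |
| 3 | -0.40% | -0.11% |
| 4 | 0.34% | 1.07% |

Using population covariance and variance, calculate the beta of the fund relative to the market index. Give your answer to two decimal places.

r̄p = 0.5525%,  r̄m = 0.8625%
Cov = Σ(rp − r̄p)(rm − r̄m) / 4 = 0.4519
Var(rm) = Σ(rm − r̄m)² / 4 = 0.4332
β = Cov / Var = 0.4519 / 0.4332 = 1.0432

1.04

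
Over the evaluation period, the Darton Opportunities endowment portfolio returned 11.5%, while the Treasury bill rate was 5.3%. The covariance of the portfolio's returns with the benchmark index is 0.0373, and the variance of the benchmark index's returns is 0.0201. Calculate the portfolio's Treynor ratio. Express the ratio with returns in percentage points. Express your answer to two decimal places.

β = Cov / Var = 0.0373 / 0.0201 = 1.8557
Treynor = (Rp − Rf) / β = (11.5% − 5.3%) / 1.8557 = 6.20 / 1.8557 = 3.3411

3.34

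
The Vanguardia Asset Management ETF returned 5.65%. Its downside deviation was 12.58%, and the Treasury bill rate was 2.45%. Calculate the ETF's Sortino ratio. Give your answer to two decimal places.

0.25

Sortino = (Rp − Rf) / σd = (5.65% − 2.45%) / 12.58% = 3.20% / 12.58% = 0.2544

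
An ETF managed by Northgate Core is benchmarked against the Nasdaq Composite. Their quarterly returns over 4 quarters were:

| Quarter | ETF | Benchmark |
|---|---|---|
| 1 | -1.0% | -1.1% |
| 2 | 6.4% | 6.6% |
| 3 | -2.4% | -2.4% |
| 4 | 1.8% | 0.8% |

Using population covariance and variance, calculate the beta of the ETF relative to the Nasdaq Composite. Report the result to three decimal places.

r̄p = 1.2000%,  r̄m = 0.9750%
Cov = Σ(rp − r̄p)(rm − r̄m) / 4 = 11.4650
Var(rm) = Σ(rm − r̄m)² / 4 = 11.8419
β = Cov / Var = 11.4650 / 11.8419 = 0.9682

0.968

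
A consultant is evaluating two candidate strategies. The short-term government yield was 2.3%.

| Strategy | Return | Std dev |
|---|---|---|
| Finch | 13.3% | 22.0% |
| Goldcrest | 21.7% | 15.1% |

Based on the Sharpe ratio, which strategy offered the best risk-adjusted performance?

Finch: Sharpe ratio = (13.3% − 2.3%) / 22.0% = 0.500
Goldcrest: Sharpe ratio = (21.7% − 2.3%) / 15.1% = 1.285
Highest: Goldcrest (1.285).

Goldcrest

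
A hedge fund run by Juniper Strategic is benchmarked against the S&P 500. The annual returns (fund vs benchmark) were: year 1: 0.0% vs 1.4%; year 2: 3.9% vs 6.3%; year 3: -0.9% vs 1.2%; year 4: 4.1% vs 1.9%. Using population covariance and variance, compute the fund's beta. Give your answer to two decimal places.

0.69

r̄p = 1.7750%,  r̄m = 2.7000%
Cov = Σ(rp − r̄p)(rm − r̄m) / 4 = 3.0275
Var(rm) = Σ(rm − r̄m)² / 4 = 4.3850
β = Cov / Var = 3.0275 / 4.3850 = 0.6904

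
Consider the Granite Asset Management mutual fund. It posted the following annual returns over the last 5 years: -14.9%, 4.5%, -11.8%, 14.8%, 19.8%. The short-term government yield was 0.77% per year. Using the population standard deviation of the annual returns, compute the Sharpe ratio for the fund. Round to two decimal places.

μ = (-14.9 + 4.5 − 11.8 + 14.8 + 19.8) / 5 = 12.40 / 5 = 2.4800%
Σ(r − μ)² = 961.8280; population σ = √(961.8280/5) = 13.8696%
Sharpe = (μ − rf) / σ = (2.4800 − 0.77) / 13.8696 = 1.7100 / 13.8696 = 0.1233

0.12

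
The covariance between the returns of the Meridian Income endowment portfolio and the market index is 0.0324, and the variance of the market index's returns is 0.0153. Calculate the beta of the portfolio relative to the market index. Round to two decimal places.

β = Cov(Rp, Rm) / Var(Rm) = 0.0324 / 0.0153 = 2.1176

2.12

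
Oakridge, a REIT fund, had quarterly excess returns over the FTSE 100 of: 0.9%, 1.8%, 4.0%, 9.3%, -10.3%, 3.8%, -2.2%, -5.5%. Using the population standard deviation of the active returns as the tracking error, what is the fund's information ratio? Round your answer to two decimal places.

0.04

r̄ = (0.9 + 1.8 + 4 + 9.3 − 10.3 + 3.8 − 2.2 − 5.5) / 8 = 1.80 / 8 = 0.2250%
Population std dev = √[261.7550 / 8] = 5.7201%
IR = r̄ / tracking error = 0.2250 / 5.7201 = 0.0393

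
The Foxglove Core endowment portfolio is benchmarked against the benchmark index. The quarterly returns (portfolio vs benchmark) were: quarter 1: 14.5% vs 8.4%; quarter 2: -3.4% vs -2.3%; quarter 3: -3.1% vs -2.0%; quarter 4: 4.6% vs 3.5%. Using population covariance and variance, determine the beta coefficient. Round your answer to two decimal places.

r̄p = 3.1500%,  r̄m = 1.9000%
Cov = Σ(rp − r̄p)(rm − r̄m) / 4 = 31.9950
Var(rm) = Σ(rm − r̄m)² / 4 = 19.4150
β = Cov / Var = 31.9950 / 19.4150 = 1.6480

1.65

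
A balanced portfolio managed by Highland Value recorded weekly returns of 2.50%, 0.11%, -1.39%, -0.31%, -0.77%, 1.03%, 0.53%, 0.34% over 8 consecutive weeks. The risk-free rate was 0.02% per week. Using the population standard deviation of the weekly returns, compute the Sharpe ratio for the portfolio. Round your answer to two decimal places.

0.21

Mean return r̄ = 2.040 / 8 = 0.2550%
Σ(r − r̄)² = (2.5 − 0.2550)² + (0.11 − 0.2550)² + … = 9.8204
σ = √[9.8204 / 8] = 1.1079%
Sharpe = (r̄ − rf) / σ = (0.2550 − 0.02) / 1.1079 = 0.2350 / 1.1079 = 0.2121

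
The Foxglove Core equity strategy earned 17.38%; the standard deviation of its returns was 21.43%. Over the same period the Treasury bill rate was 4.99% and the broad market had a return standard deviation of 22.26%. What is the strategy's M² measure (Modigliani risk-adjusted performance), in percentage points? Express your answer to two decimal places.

17.86

Sharpe = (Rp − Rf) / σp = (17.38% − 4.99%) / 21.43% = 0.5782
M² = Rf + Sharpe × σm = 4.99% + 0.5782 × 22.26% = 17.8607%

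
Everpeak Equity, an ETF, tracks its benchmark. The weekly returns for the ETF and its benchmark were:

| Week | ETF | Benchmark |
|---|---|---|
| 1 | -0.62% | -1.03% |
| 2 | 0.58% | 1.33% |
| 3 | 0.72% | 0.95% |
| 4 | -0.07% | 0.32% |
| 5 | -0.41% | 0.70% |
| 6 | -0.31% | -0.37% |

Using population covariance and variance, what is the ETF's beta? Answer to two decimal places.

r̄p = -0.0183%,  r̄m = 0.3167%
Cov = Σ(rp − r̄p)(rm − r̄m) / 6 = 0.3224
Var(rm) = Σ(rm − r̄m)² / 6 = 0.6433
β = Cov / Var = 0.3224 / 0.6433 = 0.5012

0.50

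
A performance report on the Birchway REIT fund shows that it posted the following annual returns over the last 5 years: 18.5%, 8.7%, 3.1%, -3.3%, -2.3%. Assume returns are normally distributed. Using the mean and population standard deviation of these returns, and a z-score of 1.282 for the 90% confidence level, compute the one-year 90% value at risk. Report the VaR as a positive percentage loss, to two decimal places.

r̄ = (18.5 + 8.7 + 3.1 − 3.3 − 2.3) / 5 = 24.70 / 5 = 4.9400%
Population σ = √[Σ(r − r̄)² / 5] = √[321.7120 / 5] = √64.3424 = 8.0214%
VaR = −(r̄ − z·σ) = −(4.9400 − 1.282 × 8.0214) = −(-5.3434) = 5.3434%

5.34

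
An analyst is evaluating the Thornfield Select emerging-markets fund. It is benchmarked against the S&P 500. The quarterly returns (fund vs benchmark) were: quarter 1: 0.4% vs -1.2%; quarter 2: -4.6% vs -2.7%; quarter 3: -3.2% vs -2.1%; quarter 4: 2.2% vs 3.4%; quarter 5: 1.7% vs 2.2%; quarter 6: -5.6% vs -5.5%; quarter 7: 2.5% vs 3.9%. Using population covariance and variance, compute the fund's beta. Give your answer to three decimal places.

r̄p = -0.9429%,  r̄m = -0.2857%
Cov = Σ(rp − r̄p)(rm − r̄m) / 7 = 9.7920
Var(rm) = Σ(rm − r̄m)² / 7 = 10.6327
β = Cov / Var = 9.7920 / 10.6327 = 0.9209

0.921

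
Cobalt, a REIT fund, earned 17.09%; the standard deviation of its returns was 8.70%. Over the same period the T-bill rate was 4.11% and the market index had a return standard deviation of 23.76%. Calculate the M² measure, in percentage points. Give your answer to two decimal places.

Sharpe = (Rp − Rf) / σp = (17.09% − 4.11%) / 8.70% = 1.4920
M² = Rf + Sharpe × σm = 4.11% + 1.4920 × 23.76% = 39.5599%

39.56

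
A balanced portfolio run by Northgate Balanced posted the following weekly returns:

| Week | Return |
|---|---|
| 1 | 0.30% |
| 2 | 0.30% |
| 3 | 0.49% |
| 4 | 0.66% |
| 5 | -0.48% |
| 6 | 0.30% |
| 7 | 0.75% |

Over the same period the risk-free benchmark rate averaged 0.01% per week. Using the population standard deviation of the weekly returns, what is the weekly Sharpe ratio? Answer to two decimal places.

0.86

μ = (0.3 + 0.3 + 0.49 + 0.66 − 0.48 + 0.3 + 0.75) / 7 = 0.3314%
Population std dev = √[0.9697 / 7] = 0.3722%
Sharpe = (μ − rf) / σ = (0.3314 − 0.01) / 0.3722 = 0.3214 / 0.3722 = 0.8635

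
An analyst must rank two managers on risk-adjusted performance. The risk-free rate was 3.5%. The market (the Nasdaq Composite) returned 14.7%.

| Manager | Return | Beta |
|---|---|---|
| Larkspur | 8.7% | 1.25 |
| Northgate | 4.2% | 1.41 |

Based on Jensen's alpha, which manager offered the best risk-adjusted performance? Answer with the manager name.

Larkspur

Larkspur: α = 8.7% − [3.5% + 1.25 × (14.7% − 3.5%)] = -8.800
Northgate: α = 4.2% − [3.5% + 1.41 × (14.7% − 3.5%)] = -15.092
Highest: Larkspur (-8.800).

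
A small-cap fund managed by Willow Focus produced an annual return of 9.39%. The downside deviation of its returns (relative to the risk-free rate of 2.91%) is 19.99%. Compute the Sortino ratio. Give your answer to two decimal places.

0.32

Sortino = (Rp − Rf) / σd = (9.39% − 2.91%) / 19.99% = 6.48% / 19.99% = 0.3242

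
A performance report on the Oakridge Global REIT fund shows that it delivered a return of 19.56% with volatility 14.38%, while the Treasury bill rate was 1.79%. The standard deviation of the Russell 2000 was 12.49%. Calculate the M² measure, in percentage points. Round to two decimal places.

Sharpe = (Rp − Rf) / σp = (19.56% − 1.79%) / 14.38% = 1.2357
M² = Rf + Sharpe × σm = 1.79% + 1.2357 × 12.49% = 17.2239%

17.22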